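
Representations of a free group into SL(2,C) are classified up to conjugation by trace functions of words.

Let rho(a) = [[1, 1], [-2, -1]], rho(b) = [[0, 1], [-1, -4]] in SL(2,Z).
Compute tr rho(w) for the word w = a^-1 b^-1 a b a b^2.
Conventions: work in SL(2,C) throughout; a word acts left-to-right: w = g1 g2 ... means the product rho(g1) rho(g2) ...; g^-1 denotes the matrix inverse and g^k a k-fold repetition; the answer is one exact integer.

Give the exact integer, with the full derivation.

-56

rho(a^-1) = [[-1, -1], [2, 1]]
... * rho(b^-1) = [[-4, -1], [1, 0]]  ->  [[3, 1], [-7, -2]]
... * rho(a) = [[1, 1], [-2, -1]]  ->  [[1, 2], [-3, -5]]
... * rho(b) = [[0, 1], [-1, -4]]  ->  [[-2, -7], [5, 17]]
... * rho(a) = [[1, 1], [-2, -1]]  ->  [[12, 5], [-29, -12]]
... * rho(b) = [[0, 1], [-1, -4]]  ->  [[-5, -8], [12, 19]]
... * rho(b) = [[0, 1], [-1, -4]]  ->  [[8, 27], [-19, -64]]
tr = 8 + -64 = -56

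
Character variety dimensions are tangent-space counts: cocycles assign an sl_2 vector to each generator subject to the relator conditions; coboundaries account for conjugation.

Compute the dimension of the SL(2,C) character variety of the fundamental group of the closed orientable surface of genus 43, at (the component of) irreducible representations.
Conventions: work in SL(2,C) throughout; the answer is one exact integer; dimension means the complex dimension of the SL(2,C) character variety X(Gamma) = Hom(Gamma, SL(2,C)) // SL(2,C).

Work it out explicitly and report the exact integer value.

252

The genus-43 surface group: 2g = 86 generators, one relator prod [a_i, b_i].
A cocycle assigns one sl_2 vector per generator subject to the relator condition d_2(z) = 0: dim of the unconstrained space is 3*2g = 258.
d_2 is surjective at irreducible rho (its cokernel H^2 is dual to H^0 = 0), so dim Z^1 = 258 - 3 = 255.
As always at irreducible rho, dim B^1 = 3.
dim X = dim H^1 = 255 - 3 = 252.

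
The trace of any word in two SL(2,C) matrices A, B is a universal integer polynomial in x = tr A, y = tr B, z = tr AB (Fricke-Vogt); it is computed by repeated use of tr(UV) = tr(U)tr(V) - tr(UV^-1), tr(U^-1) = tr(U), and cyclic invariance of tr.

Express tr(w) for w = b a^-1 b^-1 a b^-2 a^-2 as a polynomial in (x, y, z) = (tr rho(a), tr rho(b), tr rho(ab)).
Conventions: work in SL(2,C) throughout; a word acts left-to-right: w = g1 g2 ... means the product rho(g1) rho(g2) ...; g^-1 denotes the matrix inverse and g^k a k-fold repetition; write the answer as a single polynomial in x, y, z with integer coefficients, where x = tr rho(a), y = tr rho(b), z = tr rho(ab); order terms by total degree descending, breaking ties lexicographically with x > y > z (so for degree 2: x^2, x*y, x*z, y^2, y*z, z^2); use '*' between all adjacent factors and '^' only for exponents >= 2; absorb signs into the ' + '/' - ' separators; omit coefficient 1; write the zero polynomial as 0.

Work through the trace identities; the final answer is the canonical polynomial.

reduce: trace(a^-1) = trace(a) = x
reduce: trace(a^-2) = trace(a^-1)*trace(a) - trace(1)  (eliminate a^-1) = x^2 - 2
so trace(b a^-1) = trace(b)*trace(a) - trace(b a)  (eliminate a^-1) = x*y - z
trace(a^-2 b) = trace(b a^-1)*trace(a) - trace(b)  (eliminate a^-1) = x^2*y - x*z - y
reduce: trace(b^-1 a^-2) = trace(a^-2)*trace(b) - trace(a^-2 b)  (eliminate b^-1) = x*z - y
trace(b^2) = trace(b)*trace(b) - trace(1)  (reduce the b square) = y^2 - 2
trace(b^2 a) = trace(b)*trace(a b) - trace(a)  (reduce the b square) = y*z - x
so trace(a^-1 b^2) = trace(b^2)*trace(a) - trace(b^2 a)  (eliminate a^-1) = x*y^2 - y*z - x
so trace(b^2 a b) = trace(b)*trace(b a b) - trace(b a)  (reduce the b square) = y^2*z - x*y - z
reduce: trace(a b a b) = trace(a b)*trace(a b) - trace(1)  (split on a) = z^2 - 2
so trace(b^2 a b a) = trace(b)*trace(a b a b) - trace(a b a)  (reduce the b square) = y*z^2 - x*z - y
trace(b^2 a b a^-1) = trace(b^2 a b)*trace(a) - trace(b^2 a b a)  (eliminate a^-1) = x*y^2*z - x^2*y - y*z^2 + y
so trace(a^-2 b^2 a b) = trace(b^2 a b a^-1)*trace(a) - trace(b^2 a b)  (eliminate a^-1) = x^2*y^2*z - x^3*y - x*y*z^2 - y^2*z + 2*x*y + z
trace(b a b^-1 a^-2 b) = trace(a^-2 b^2 a)*trace(b) - trace(a^-2 b^2 a b)  (eliminate b^-1) = -x^2*y^2*z + x^3*y + x*y^3 + x*y*z^2 - 3*x*y - z
reduce: trace(b a b a b a) = trace(a b)*trace(a b a b) - trace(a^-1 b^-1)  (split on a) = z^3 - 3*z
trace(a^-1 b a b a b) = trace(b a b a b)*trace(a) - trace(b a b a b a)  (eliminate a^-1) = x*y*z^2 - x^2*z - z^3 - x*y + 3*z
so trace(a^-1 b a b a b^-1) = trace(a^-1 b a b a)*trace(b) - trace(a^-1 b a b a b)  (eliminate b^-1) = -x*y*z^2 + x^2*z + y^2*z + z^3 - 3*z
reduce: trace(b a b^-1 a^-2 b a) = trace(a^-1 b a b a b^-1)*trace(a) - trace(a^-1 b a b a b^-1 a)  (eliminate a^-1) = -x^2*y*z^2 + x^3*z + x*y^2*z + x*z^3 - 4*x*z + y
trace(b^-1 a^-2 b a^-1 b a) = trace(b a b^-1 a^-2 b)*trace(a) - trace(b a b^-1 a^-2 b a)  (eliminate a^-1) = -x^3*y^2*z + x^4*y + x^2*y^3 + 2*x^2*y*z^2 - x^3*z - x*y^2*z - x*z^3 - 3*x^2*y + 3*x*z - y
reduce: trace(b a^-1 b a) = trace(b a b)*trace(a) - trace(b a b a)  (eliminate a^-1) = x*y*z - x^2 - z^2 + 2
trace(a^-1 b a^-1 b) = trace(b a^-1 b)*trace(a) - trace(b a^-1 b a)  (eliminate a^-1) = x^2*y^2 - 2*x*y*z + z^2 - 2
reduce: trace(a b^-2 a^-2 b a^-1 b) = trace(b^-1 a^-2 b a^-1 b a)*trace(b) - trace(b^-1 a^-2 b a^-1 b a b)  (eliminate b^-1) = -x^3*y^3*z + x^4*y^2 + x^2*y^4 + 2*x^2*y^2*z^2 - x^3*y*z - x*y^3*z - x*y*z^3 - 4*x^2*y^2 + 5*x*y*z - y^2 - z^2 + 2
reduce: trace(b a^-1 b^-1 a b^-2 a^-2) = trace(a b^-2 a^-2 b a^-1)*trace(b) - trace(a b^-2 a^-2 b a^-1 b)  (eliminate b^-1) = x^3*y^3*z - x^4*y^2 - x^2*y^4 - 2*x^2*y^2*z^2 + x^3*y*z + x*y^3*z + x*y*z^3 + 4*x^2*y^2 - 4*x*y*z + z^2 - 2

x^3*y^3*z - x^4*y^2 - x^2*y^4 - 2*x^2*y^2*z^2 + x^3*y*z + x*y^3*z + x*y*z^3 + 4*x^2*y^2 - 4*x*y*z + z^2 - 2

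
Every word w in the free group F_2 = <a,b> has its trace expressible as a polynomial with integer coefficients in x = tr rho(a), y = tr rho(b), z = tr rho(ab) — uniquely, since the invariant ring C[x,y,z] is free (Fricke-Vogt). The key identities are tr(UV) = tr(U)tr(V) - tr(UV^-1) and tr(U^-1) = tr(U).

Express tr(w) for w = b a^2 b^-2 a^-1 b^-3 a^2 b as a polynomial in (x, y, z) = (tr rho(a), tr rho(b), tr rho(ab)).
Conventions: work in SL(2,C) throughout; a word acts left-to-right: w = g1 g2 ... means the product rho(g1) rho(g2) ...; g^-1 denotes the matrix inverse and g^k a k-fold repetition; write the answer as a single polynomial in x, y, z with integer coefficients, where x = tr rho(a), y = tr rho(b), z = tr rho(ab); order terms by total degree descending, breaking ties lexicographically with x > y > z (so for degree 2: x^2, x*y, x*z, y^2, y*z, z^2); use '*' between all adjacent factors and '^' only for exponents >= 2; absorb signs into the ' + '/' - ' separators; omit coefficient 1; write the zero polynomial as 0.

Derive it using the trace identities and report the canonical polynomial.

tr(a b a) = tr(a)*tr(b a) - tr(b)  (reduce the a square) = x*z - y
tr(a^2 b a) = tr(a)*tr(a b a) - tr(a b)  (reduce the a square) = x^2*z - x*y - z
tr(a^4 b) = tr(a)*tr(a^2 b a) - tr(a^2 b)  (reduce the a square) = x^3*z - x^2*y - 2*x*z + y
tr(a^2) = tr(a)*tr(a) - tr(1)  (reduce the a square) = x^2 - 2
tr(a^3) = tr(a)*tr(a^2) - tr(a)  (reduce the a square) = x^3 - 3*x
tr(a^4) = tr(a)*tr(a^3) - tr(a^2)  (reduce the a square) = x^4 - 4*x^2 + 2
tr(a^2 b^2 a^2) = tr(b)*tr(a^4 b) - tr(a^4)  (reduce the b square) = x^3*y*z - x^4 - x^2*y^2 - 2*x*y*z + 4*x^2 + y^2 - 2
tr(b a b a) = tr(a b)*tr(a b) - tr(1)  (split on a) = z^2 - 2
tr(b a b) = tr(b)*tr(a b) - tr(a)  (reduce the b square) = y*z - x
tr(b a^2 b a) = tr(a)*tr(b a b a) - tr(b a b)  (reduce the a square) = x*z^2 - y*z - x
tr(b a^2 b) = tr(b)*tr(a^2 b) - tr(a^2)  (reduce the b square) = x*y*z - x^2 - y^2 + 2
tr(a^2 b a^2 b) = tr(a)*tr(b a^2 b a) - tr(b a^2 b)  (reduce the a square) = x^2*z^2 - 2*x*y*z + y^2 - 2
tr(a^2 b^2 a^2 b) = tr(b)*tr(a^2 b a^2 b) - tr(a^2 b a^2)  (reduce the b square) = x^2*y*z^2 - x^3*z - 2*x*y^2*z + x^2*y + y^3 + 2*x*z - 3*y
tr(b^-1 a^2 b^2 a^2) = tr(a^2 b^2 a^2)*tr(b) - tr(a^2 b^2 a^2 b)  (eliminate b^-1) = x^3*y^2*z - x^4*y - x^2*y^3 - x^2*y*z^2 + x^3*z + 3*x^2*y - 2*x*z + y
tr(b^-2 a^2 b^2 a^2) = tr(b^-1 a^2 b^2 a^2)*tr(b) - tr(b^-1 a^2 b^2 a^2 b)  (eliminate b^-1) = x^3*y^3*z - x^4*y^2 - x^2*y^4 - x^2*y^2*z^2 + x^4 + 4*x^2*y^2 - 4*x^2 + 2
tr(b^-2 a^2 b^2 a^2 b^-1) = tr(b^-2 a^2 b^2 a^2)*tr(b) - tr(b^-2 a^2 b^2 a^2 b)  (eliminate b^-1) = x^3*y^4*z - x^4*y^3 - x^2*y^5 - x^2*y^3*z^2 - x^3*y^2*z + 2*x^4*y + 5*x^2*y^3 + x^2*y*z^2 - x^3*z - 7*x^2*y + 2*x*z + y
tr(a^2 b^2 a^2 b^-4) = tr(b^-2 a^2 b^2 a^2 b^-1)*tr(b) - tr(b^-2 a^2 b^2 a^2)  (eliminate b^-1) = x^3*y^5*z - x^4*y^4 - x^2*y^6 - x^2*y^4*z^2 - 2*x^3*y^3*z + 3*x^4*y^2 + 6*x^2*y^4 + 2*x^2*y^2*z^2 - x^3*y*z - x^4 - 11*x^2*y^2 + 2*x*y*z + 4*x^2 + y^2 - 2
tr(b^-3 a^2 b^2 a^2 b^-2) = tr(a^2 b^2 a^2 b^-4)*tr(b) - tr(a^2 b^2 a^2 b^-3)  (eliminate b^-1) = x^3*y^6*z - x^4*y^5 - x^2*y^7 - x^2*y^5*z^2 - 3*x^3*y^4*z + 4*x^4*y^3 + 7*x^2*y^5 + 3*x^2*y^3*z^2 - 3*x^4*y - 16*x^2*y^3 - x^2*y*z^2 + x^3*z + 2*x*y^2*z + 11*x^2*y + y^3 - 2*x*z - 3*y
tr(a^3 b^2) = tr(a)*tr(b^2 a^2) - tr(b^2 a)  (reduce the a square) = x^2*y*z - x^3 - x*y^2 - y*z + 3*x
tr(a^3 b^2 a^2) = tr(a)*tr(a^3 b^2 a) - tr(a^3 b^2)  (reduce the a square) = x^4*y*z - x^5 - x^3*y^2 - 3*x^2*y*z + 5*x^3 + 2*x*y^2 + y*z - 5*x
tr(a b^2 a^2 b) = tr(b)*tr(a^2 b a b) - tr(a^2 b a)  (reduce the b square) = x*y*z^2 - x^2*z - y^2*z + z
tr(a^3 b^2 a^2 b) = tr(a)*tr(a b^2 a^2 b a) - tr(a b^2 a^2 b)  (reduce the a square) = x^3*y*z^2 - x^4*z - 2*x^2*y^2*z + x^3*y + x*y^3 - x*y*z^2 + 3*x^2*z + y^2*z - 3*x*y - z
tr(a^2 b^2 a^2 b^-1 a) = tr(a^3 b^2 a^2)*tr(b) - tr(a^3 b^2 a^2 b)  (eliminate b^-1) = x^4*y^2*z - x^5*y - x^3*y^3 - x^3*y*z^2 + x^4*z - x^2*y^2*z + 4*x^3*y + x*y^3 + x*y*z^2 - 3*x^2*z - 2*x*y + z
tr(a^3 b a^2 b) = tr(a)*tr(a b a^2 b a) - tr(a b a^2 b)  (reduce the a square) = x^3*z^2 - 2*x^2*y*z + x*y^2 - x*z^2 + y*z - x
tr(a^3 b a^2) = tr(a)*tr(a b a^3) - tr(a b a^2)  (reduce the a square) = x^4*z - x^3*y - 3*x^2*z + 2*x*y + z
tr(a b a^2 b^2 a^2) = tr(b)*tr(a^3 b a^2 b) - tr(a^3 b a^2)  (reduce the b square) = x^3*y*z^2 - x^4*z - 2*x^2*y^2*z + x^3*y + x*y^3 - x*y*z^2 + 3*x^2*z + y^2*z - 3*x*y - z
tr(a b a b a b) = tr(b a)*tr(b a b a) - tr(b^-1 a^-1)  (split on b) = z^3 - 3*z
tr(b^2 a b a b a) = tr(b)*tr(a b a b a b) - tr(a b a b a)  (reduce the b square) = y*z^3 - x*z^2 - 2*y*z + x
tr(a b a b^2) = tr(b)*tr(a b a b) - tr(a b a)  (reduce the b square) = y*z^2 - x*z - y
tr(b^2 a b a b) = tr(b)*tr(a b a b^2) - tr(a b a b)  (reduce the b square) = y^2*z^2 - x*y*z - y^2 - z^2 + 2
tr(b a b a^2 b^2 a) = tr(a)*tr(b^2 a b a b a) - tr(b^2 a b a b)  (reduce the a square) = x*y*z^3 - x^2*z^2 - y^2*z^2 - x*y*z + x^2 + y^2 + z^2 - 2
tr(b^2 a b) = tr(b)*tr(a b^2) - tr(a b)  (reduce the b square) = y^2*z - x*y - z
tr(b a b a^2 b) = tr(a)*tr(b^2 a b a) - tr(b^2 a b)  (reduce the a square) = x*y*z^2 - x^2*z - y^2*z + z
tr(b a b a^2 b^2) = tr(b)*tr(b a b a^2 b) - tr(b a b a^2)  (reduce the b square) = x*y^2*z^2 - x^2*y*z - y^3*z - x*z^2 + 2*y*z + x
tr(a b a^2 b^2 a^2 b) = tr(a)*tr(b a b a^2 b^2 a) - tr(b a b a^2 b^2)  (reduce the a square) = x^2*y*z^3 - x^3*z^2 - 2*x*y^2*z^2 + y^3*z + x^3 + x*y^2 + 2*x*z^2 - 2*y*z - 3*x
tr(a^2 b^2 a^2 b^-1 a b) = tr(a b a^2 b^2 a^2)*tr(b) - tr(a b a^2 b^2 a^2 b)  (eliminate b^-1) = x^3*y^2*z^2 - x^4*y*z - 2*x^2*y^3*z - x^2*y*z^3 + x^3*y^2 + x^3*z^2 + x*y^4 + x*y^2*z^2 + 3*x^2*y*z - x^3 - 4*x*y^2 - 2*x*z^2 + y*z + 3*x
tr(b^-1 a b^-1 a^2 b^2 a^2) = tr(a^2 b^2 a^2 b^-1 a)*tr(b) - tr(a^2 b^2 a^2 b^-1 a b)  (eliminate b^-1) = x^4*y^3*z - x^5*y^2 - x^3*y^4 - 2*x^3*y^2*z^2 + 2*x^4*y*z + x^2*y^3*z + x^2*y*z^3 + 3*x^3*y^2 - x^3*z^2 - 6*x^2*y*z + x^3 + 2*x*y^2 + 2*x*z^2 - 3*x
tr(a b^-1 a^2 b^2 a^2) = tr(a^2 b^2 a^3)*tr(b) - tr(a^2 b^2 a^3 b)  (eliminate b^-1) = x^4*y^2*z - x^5*y - x^3*y^3 - x^3*y*z^2 + x^4*z - x^2*y^2*z + 4*x^3*y + x*y^3 + x*y*z^2 - 3*x^2*z - 2*x*y + z
tr(a^2 b^2 a^2 b^-2 a b^-1) = tr(b^-1 a b^-1 a^2 b^2 a^2)*tr(b) - tr(b^-1 a b^-1 a^2 b^2 a^2 b)  (eliminate b^-1) = x^4*y^4*z - x^5*y^3 - x^3*y^5 - 2*x^3*y^3*z^2 + x^4*y^2*z + x^2*y^4*z + x^2*y^2*z^3 + x^5*y + 4*x^3*y^3 - x^4*z - 5*x^2*y^2*z - 3*x^3*y + x*y^3 + x*y*z^2 + 3*x^2*z - x*y - z
tr(a^2 b^2 a^2 b^-2 a) = tr(b^-1 a^3 b^2 a^2)*tr(b) - tr(b^-1 a^3 b^2 a^2 b)  (eliminate b^-1) = x^4*y^3*z - x^5*y^2 - x^3*y^4 - x^3*y^2*z^2 - x^2*y^3*z + x^5 + 5*x^3*y^2 + x*y^4 + x*y^2*z^2 - 5*x^3 - 4*x*y^2 + 5*x
tr(a^2 b^2 a^2 b^-2 a b^-2) = tr(a^2 b^2 a^2 b^-2 a b^-1)*tr(b) - tr(a^2 b^2 a^2 b^-2 a)  (eliminate b^-1) = x^4*y^5*z - x^5*y^4 - x^3*y^6 - 2*x^3*y^4*z^2 + x^2*y^5*z + x^2*y^3*z^3 + 2*x^5*y^2 + 5*x^3*y^4 + x^3*y^2*z^2 - x^4*y*z - 4*x^2*y^3*z - x^5 - 8*x^3*y^2 + 3*x^2*y*z + 5*x^3 + 3*x*y^2 - y*z - 5*x
tr(b^-3 a^2 b^2 a^2 b^-2 a) = tr(a^2 b^2 a^2 b^-2 a b^-2)*tr(b) - tr(a^2 b^2 a^2 b^-2 a b^-1)  (eliminate b^-1) = x^4*y^6*z - x^5*y^5 - x^3*y^7 - 2*x^3*y^5*z^2 - x^4*y^4*z + x^2*y^6*z + x^2*y^4*z^3 + 3*x^5*y^3 + 6*x^3*y^5 + 3*x^3*y^3*z^2 - 2*x^4*y^2*z - 5*x^2*y^4*z - x^2*y^2*z^3 - 2*x^5*y - 12*x^3*y^3 + x^4*z + 8*x^2*y^2*z + 8*x^3*y + 2*x*y^3 - x*y*z^2 - 3*x^2*z - y^2*z - 4*x*y + z
tr(b a^2 b^-2 a^-1 b^-3 a^2 b) = tr(b^-3 a^2 b^2 a^2 b^-2)*tr(a) - tr(b^-3 a^2 b^2 a^2 b^-2 a)  (eliminate a^-1) = x^3*y^5*z^2 - 2*x^4*y^4*z - x^2*y^6*z - x^2*y^4*z^3 + x^5*y^3 + x^3*y^5 + 2*x^4*y^2*z + 5*x^2*y^4*z + x^2*y^2*z^3 - x^5*y - 4*x^3*y^3 - x^3*y*z^2 - 6*x^2*y^2*z + 3*x^3*y - x*y^3 + x*y*z^2 + x^2*z + y^2*z + x*y - z

x^3*y^5*z^2 - 2*x^4*y^4*z - x^2*y^6*z - x^2*y^4*z^3 + x^5*y^3 + x^3*y^5 + 2*x^4*y^2*z + 5*x^2*y^4*z + x^2*y^2*z^3 - x^5*y - 4*x^3*y^3 - x^3*y*z^2 - 6*x^2*y^2*z + 3*x^3*y - x*y^3 + x*y*z^2 + x^2*z + y^2*z + x*y - z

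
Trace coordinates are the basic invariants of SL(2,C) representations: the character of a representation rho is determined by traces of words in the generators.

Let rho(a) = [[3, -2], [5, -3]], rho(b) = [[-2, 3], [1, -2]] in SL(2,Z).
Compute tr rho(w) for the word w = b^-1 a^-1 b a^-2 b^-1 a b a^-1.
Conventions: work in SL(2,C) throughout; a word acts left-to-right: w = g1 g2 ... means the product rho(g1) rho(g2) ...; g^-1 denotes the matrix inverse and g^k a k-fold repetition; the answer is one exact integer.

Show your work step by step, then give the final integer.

0

rho(b^-1) = [[-2, -3], [-1, -2]]
... * rho(a^-1) = [[-3, 2], [-5, 3]]  ->  [[21, -13], [13, -8]]
... * rho(b) = [[-2, 3], [1, -2]]  ->  [[-55, 89], [-34, 55]]
... * rho(a^-1) = [[-3, 2], [-5, 3]]  ->  [[-280, 157], [-173, 97]]
... * rho(a^-1) = [[-3, 2], [-5, 3]]  ->  [[55, -89], [34, -55]]
... * rho(b^-1) = [[-2, -3], [-1, -2]]  ->  [[-21, 13], [-13, 8]]
... * rho(a) = [[3, -2], [5, -3]]  ->  [[2, 3], [1, 2]]
... * rho(b) = [[-2, 3], [1, -2]]  ->  [[-1, 0], [0, -1]]
... * rho(a^-1) = [[-3, 2], [-5, 3]]  ->  [[3, -2], [5, -3]]
tr = 3 + -3 = 0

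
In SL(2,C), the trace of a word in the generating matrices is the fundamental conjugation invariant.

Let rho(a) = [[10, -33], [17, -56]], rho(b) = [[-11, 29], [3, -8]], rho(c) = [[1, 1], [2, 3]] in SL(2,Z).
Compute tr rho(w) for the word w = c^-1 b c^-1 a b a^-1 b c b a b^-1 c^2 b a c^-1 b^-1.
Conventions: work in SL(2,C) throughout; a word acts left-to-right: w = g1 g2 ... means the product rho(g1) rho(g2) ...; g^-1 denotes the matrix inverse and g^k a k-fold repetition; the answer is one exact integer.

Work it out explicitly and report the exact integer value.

rho(c^-1) = [[3, -1], [-2, 1]]
... * rho(b) = [[-11, 29], [3, -8]]  ->  [[-36, 95], [25, -66]]
... * rho(c^-1) = [[3, -1], [-2, 1]]  ->  [[-298, 131], [207, -91]]
... * rho(a) = [[10, -33], [17, -56]]  ->  [[-753, 2498], [523, -1735]]
... * rho(b) = [[-11, 29], [3, -8]]  ->  [[15777, -41821], [-10958, 29047]]
... * rho(a^-1) = [[-56, 33], [-17, 10]]  ->  [[-172555, 102431], [119849, -71144]]
... * rho(b) = [[-11, 29], [3, -8]]  ->  [[2205398, -5823543], [-1531771, 4044773]]
... * rho(c) = [[1, 1], [2, 3]]  ->  [[-9441688, -15265231], [6557775, 10602548]]
... * rho(b) = [[-11, 29], [3, -8]]  ->  [[58062875, -151687104], [-40327881, 105355091]]
... * rho(a) = [[10, -33], [17, -56]]  ->  [[-1998052018, 6578402949], [1387757737, -4569065023]]
... * rho(b^-1) = [[-8, -29], [-3, -11]]  ->  [[-3750792703, -14418923917], [2605133173, 10014740880]]
... * rho(c) = [[1, 1], [2, 3]]  ->  [[-32588640537, -47007564454], [22634614933, 32649355813]]
... * rho(c) = [[1, 1], [2, 3]]  ->  [[-126603769445, -173611333899], [87933326559, 120582682372]]
... * rho(b) = [[-11, 29], [3, -8]]  ->  [[871807462198, -2282618642713], [-605518545033, 1585405011235]]
... * rho(a) = [[10, -33], [17, -56]]  ->  [[-30086442304141, 99056997739394], [20896699740665, -68800568643071]]
... * rho(c^-1) = [[3, -1], [-2, 1]]  ->  [[-288373322391211, 129143440043535], [200291236508137, -89697268383736]]
... * rho(b^-1) = [[-8, -29], [-3, -11]]  ->  [[1919556258999083, 6942248508866234], [-1333238086913888, -4821775906514877]]
tr = 1919556258999083 + -4821775906514877 = -2902219647515794

-2902219647515794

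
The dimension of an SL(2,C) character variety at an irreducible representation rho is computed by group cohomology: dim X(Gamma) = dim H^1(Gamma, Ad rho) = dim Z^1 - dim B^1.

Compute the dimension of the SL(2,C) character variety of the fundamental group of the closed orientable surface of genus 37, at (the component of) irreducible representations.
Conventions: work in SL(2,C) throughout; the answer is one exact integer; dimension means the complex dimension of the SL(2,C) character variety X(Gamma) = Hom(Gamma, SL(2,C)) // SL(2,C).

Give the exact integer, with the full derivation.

216

pi_1 of the closed genus-37 surface has 74 generators bound by the single product-of-commutators relator.
Before the relator condition, cocycle space has dim 3*74 = 222.
H^2 = coker(d_2) is dual to H^0 = 0 at irreducible rho (Poincare duality), so d_2 is onto: dim Z^1 = 219.
Coboundaries contribute dim B^1 = 3 (injective at irreducible rho).
Hence dim X = 219 - 3 = 216.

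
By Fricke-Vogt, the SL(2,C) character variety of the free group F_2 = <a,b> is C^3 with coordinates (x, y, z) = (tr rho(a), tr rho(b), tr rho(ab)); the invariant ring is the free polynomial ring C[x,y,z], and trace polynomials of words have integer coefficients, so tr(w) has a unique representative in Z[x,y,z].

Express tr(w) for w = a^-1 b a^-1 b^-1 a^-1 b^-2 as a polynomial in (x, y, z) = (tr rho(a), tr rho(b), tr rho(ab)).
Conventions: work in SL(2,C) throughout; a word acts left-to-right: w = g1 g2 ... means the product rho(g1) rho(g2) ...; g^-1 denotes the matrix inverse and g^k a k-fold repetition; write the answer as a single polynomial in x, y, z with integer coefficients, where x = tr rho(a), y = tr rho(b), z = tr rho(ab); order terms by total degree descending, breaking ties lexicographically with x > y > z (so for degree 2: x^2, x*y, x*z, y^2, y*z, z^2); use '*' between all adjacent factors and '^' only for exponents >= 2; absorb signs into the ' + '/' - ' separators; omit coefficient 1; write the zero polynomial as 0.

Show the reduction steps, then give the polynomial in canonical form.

x*y^2*z^2 - x^2*y*z - y^3*z - y*z^3 + x*z^2 + 3*y*z - x

so tr(a^-1) = tr(a) = x
reduce: tr(a^-2) = tr(a^-1)*tr(a) - tr(1)  (eliminate a^-1) = x^2 - 2
tr(b a^-1) = tr(b)*tr(a) - tr(b a)  (eliminate a^-1) = x*y - z
so tr(a^-2 b) = tr(b a^-1)*tr(a) - tr(b)  (eliminate a^-1) = x^2*y - x*z - y
reduce: tr(a^-2 b^-1) = tr(a^-2)*tr(b) - tr(a^-2 b)  (eliminate b^-1) = x*z - y
reduce: tr(a^-1 b^-2 a^-1) = tr(a^-2 b^-1)*tr(b) - tr(a^-2)  (eliminate b^-1) = x*y*z - x^2 - y^2 + 2
tr(a b a b) = tr(a b)*tr(a b) - tr(1)  (split on a) = z^2 - 2
so tr(b^-1 a b a) = tr(a b a)*tr(b) - tr(a b a b)  (eliminate b^-1) = x*y*z - y^2 - z^2 + 2
reduce: tr(a b a^-1 b^-1) = tr(b^-1 a b)*tr(a) - tr(b^-1 a b a)  (eliminate a^-1) = -x*y*z + x^2 + y^2 + z^2 - 2
reduce: tr(b a b) = tr(b)*tr(a b) - tr(a)  (reduce the b square) = y*z - x
so tr(b a b a b) = tr(b)*tr(a b a b) - tr(a b a)  (reduce the b square) = y*z^2 - x*z - y
tr(b a b a b a) = tr(b a b a)*tr(b a) - tr(a b)  (split on b) = z^3 - 3*z
tr(a b a b a^-1 b) = tr(b a b a b)*tr(a) - tr(b a b a b a)  (eliminate a^-1) = x*y*z^2 - x^2*z - z^3 - x*y + 3*z
reduce: tr(b^-1 a b a b a^-1) = tr(a b a b a^-1)*tr(b) - tr(a b a b a^-1 b)  (eliminate b^-1) = -x*y*z^2 + x^2*z + y^2*z + z^3 - 3*z
tr(b a b a^-1 b^-2 a) = tr(b^-1 a b a b a^-1)*tr(b) - tr(b^-1 a b a b a^-1 b)  (eliminate b^-1) = -x*y^2*z^2 + x^2*y*z + y^3*z + y*z^3 - 4*y*z + x
reduce: tr(a^-1 b^-2 a^-1 b a b) = tr(b a b a^-1 b^-2)*tr(a) - tr(b a b a^-1 b^-2 a)  (eliminate a^-1) = x*y^2*z^2 - 2*x^2*y*z - y^3*z - y*z^3 + x^3 + x*y^2 + x*z^2 + 4*y*z - 3*x
reduce: tr(b^-1 a^-1 b^-2 a^-1 b a) = tr(a^-1 b^-2 a^-1 b a)*tr(b) - tr(a^-1 b^-2 a^-1 b a b)  (eliminate b^-1) = -x*y^2*z^2 + 2*x^2*y*z + y^3*z + y*z^3 - x^3 - x*y^2 - x*z^2 - 3*y*z + 3*x
so tr(a^-1 b a^-1 b^-1 a^-1 b^-2) = tr(b^-1 a^-1 b^-2 a^-1 b)*tr(a) - tr(b^-1 a^-1 b^-2 a^-1 b a)  (eliminate a^-1) = x*y^2*z^2 - x^2*y*z - y^3*z - y*z^3 + x*z^2 + 3*y*z - x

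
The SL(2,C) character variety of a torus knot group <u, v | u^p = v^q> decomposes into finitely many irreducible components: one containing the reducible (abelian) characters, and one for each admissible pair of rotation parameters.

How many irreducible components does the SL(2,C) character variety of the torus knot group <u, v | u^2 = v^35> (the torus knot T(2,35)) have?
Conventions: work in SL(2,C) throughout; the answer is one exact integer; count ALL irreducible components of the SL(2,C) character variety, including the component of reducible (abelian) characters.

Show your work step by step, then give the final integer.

18

Gamma = < u, v | u^2 = v^35 > (torus knot T(2,35)); the central element u^2 = v^35 acts as +I or -I in any irreducible SL(2,C) representation.
On an irreducible component, tr(u) is locked at 2*cos(pi*alpha/2) for some alpha in 1..1, and tr(v) at 2*cos(pi*beta/35) for some beta in 1..34.
Consistency of u^2 = (-1)^alpha I with v^35 = (-1)^beta I forces alpha = beta (mod 2).
Enumerate parity-matched pairs: 1*17 odd-odd plus 0*17 even-even gives 17.
Total: 17 irreducible-character components + 1 reducible (abelian) component = 18.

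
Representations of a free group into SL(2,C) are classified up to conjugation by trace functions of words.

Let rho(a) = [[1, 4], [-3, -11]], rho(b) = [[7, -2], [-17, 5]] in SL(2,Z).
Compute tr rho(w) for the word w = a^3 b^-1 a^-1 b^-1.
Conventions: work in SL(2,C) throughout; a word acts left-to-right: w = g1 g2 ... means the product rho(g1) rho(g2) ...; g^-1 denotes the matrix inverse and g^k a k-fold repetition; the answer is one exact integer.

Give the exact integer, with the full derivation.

86098

rho(a) = [[1, 4], [-3, -11]]
... * rho(a) = [[1, 4], [-3, -11]]  ->  [[-11, -40], [30, 109]]
... * rho(a) = [[1, 4], [-3, -11]]  ->  [[109, 396], [-297, -1079]]
... * rho(b^-1) = [[5, 2], [17, 7]]  ->  [[7277, 2990], [-19828, -8147]]
... * rho(a^-1) = [[-11, -4], [3, 1]]  ->  [[-71077, -26118], [193667, 71165]]
... * rho(b^-1) = [[5, 2], [17, 7]]  ->  [[-799391, -324980], [2178140, 885489]]
tr = -799391 + 885489 = 86098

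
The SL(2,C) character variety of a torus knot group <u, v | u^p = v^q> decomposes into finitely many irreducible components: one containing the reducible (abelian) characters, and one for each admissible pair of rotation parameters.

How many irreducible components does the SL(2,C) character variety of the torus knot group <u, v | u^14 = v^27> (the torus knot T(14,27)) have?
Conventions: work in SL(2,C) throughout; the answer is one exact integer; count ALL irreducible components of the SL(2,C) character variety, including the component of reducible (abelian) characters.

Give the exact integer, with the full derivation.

170

For T(14,27): irreducibility forces the central element u^14 = v^27 to one of +I, -I.
So on each irreducible component the traces are pinned: tr(u) = 2*cos(pi*alpha/14) with 1 <= alpha <= 13, tr(v) = 2*cos(pi*beta/27) with 1 <= beta <= 26.
The two central values (-1)^alpha I and (-1)^beta I must be the same matrix, so alpha and beta share a parity.
count pairs: odd alpha (7 choices) x odd beta (13), plus even alpha (6) x even beta (13): 7*13 + 6*13 = 169.
Total: 169 irreducible-character components + 1 reducible (abelian) component = 170.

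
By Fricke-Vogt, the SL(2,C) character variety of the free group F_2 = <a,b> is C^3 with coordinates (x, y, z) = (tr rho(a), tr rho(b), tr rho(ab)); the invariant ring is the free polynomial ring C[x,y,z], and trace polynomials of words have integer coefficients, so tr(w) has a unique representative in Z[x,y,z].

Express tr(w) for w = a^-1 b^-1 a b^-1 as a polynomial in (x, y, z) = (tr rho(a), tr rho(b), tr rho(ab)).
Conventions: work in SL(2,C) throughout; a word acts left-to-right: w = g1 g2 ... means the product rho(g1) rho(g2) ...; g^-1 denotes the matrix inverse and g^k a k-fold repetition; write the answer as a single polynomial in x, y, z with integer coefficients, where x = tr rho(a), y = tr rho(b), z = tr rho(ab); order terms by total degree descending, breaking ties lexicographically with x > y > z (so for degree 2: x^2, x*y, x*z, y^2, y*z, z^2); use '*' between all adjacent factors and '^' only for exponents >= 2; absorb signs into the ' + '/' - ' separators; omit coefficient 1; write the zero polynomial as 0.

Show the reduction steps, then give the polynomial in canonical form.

use: trace(b^-1) = trace(b) = y
trace(b a b) = trace(b)*trace(a b) - trace(a) = y*z - x
trace(b a b a) = trace(b a)*trace(b a) - trace(1)   [split at repeated b] = z^2 - 2
apply: trace(a b a^-1 b) = trace(b a b)*trace(a) - trace(b a b a) = x*y*z - x^2 - z^2 + 2
trace(a^-1 b^-1 a b) = trace(a b a^-1)*trace(b) - trace(a b a^-1 b) = -x*y*z + x^2 + y^2 + z^2 - 2
trace(a^-1 b^-1 a b^-1) = trace(a^-1 b^-1 a)*trace(b) - trace(a^-1 b^-1 a b) = x*y*z - x^2 - z^2 + 2

x*y*z - x^2 - z^2 + 2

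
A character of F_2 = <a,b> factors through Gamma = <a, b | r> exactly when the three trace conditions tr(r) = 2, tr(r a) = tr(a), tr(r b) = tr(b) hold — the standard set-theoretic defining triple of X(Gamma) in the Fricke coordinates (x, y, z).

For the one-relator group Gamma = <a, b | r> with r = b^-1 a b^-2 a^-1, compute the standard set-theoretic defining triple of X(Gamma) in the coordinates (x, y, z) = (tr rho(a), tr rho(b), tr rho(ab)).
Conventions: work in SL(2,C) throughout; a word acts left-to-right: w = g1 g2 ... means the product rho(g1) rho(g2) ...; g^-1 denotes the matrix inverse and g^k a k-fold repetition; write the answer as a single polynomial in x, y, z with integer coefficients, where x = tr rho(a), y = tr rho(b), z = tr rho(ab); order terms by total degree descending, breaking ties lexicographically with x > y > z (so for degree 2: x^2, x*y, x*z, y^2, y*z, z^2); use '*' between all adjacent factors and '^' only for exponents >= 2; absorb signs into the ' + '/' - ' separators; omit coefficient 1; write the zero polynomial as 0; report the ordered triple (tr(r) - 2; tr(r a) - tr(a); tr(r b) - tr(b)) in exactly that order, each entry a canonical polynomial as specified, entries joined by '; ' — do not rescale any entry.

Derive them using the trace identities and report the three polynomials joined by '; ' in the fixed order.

x*y^2*z - x^2*y - y*z^2 + y - 2; x*y^3 - y^2*z - 2*x*y - x + z; y^2 - y - 2

apply: trace(b^-1) = trace(b) = y
use: trace(a b a) = trace(a) * trace(b a) - trace(b)  (reduce the a square) = x*z - y
use: trace(a b a b) = trace(b a) * trace(b a) - trace(1)  (split on b) = z^2 - 2
trace(b^-1 a b a) = trace(a b a) * trace(b) - trace(a b a b)  (eliminate b^-1) = x*y*z - y^2 - z^2 + 2
trace(a^-1 b^-1 a b) = trace(b^-1 a b) * trace(a) - trace(b^-1 a b a)  (eliminate a^-1) = -x*y*z + x^2 + y^2 + z^2 - 2
trace(a^-1 b^-1 a b^-1) = trace(a^-1 b^-1 a) * trace(b) - trace(a^-1 b^-1 a b)  (eliminate b^-1) = x*y*z - x^2 - z^2 + 2
apply: trace(b^-1 a b^-2 a^-1) = trace(a^-1 b^-1 a b^-1) * trace(b) - trace(a^-1 b^-1 a)  (eliminate b^-1) = x*y^2*z - x^2*y - y*z^2 + y
trace(b^-1 a) = trace(a) * trace(b) - trace(a b) = x*y - z
trace(b^-1 a b^-1) = trace(b^-1 a) * trace(b) - trace(b^-1 a b) = x*y^2 - y*z - x
trace(b^-1 a b^-2) = trace(b^-1 a b^-1) * trace(b) - trace(b^-1 a) = x*y^3 - y^2*z - 2*x*y + z
trace(b^-2) = trace(b^-1) * trace(b) - trace(1) = y^2 - 2
assemble the triple (trace(r) - 2; trace(r a) - x; trace(r b) - y)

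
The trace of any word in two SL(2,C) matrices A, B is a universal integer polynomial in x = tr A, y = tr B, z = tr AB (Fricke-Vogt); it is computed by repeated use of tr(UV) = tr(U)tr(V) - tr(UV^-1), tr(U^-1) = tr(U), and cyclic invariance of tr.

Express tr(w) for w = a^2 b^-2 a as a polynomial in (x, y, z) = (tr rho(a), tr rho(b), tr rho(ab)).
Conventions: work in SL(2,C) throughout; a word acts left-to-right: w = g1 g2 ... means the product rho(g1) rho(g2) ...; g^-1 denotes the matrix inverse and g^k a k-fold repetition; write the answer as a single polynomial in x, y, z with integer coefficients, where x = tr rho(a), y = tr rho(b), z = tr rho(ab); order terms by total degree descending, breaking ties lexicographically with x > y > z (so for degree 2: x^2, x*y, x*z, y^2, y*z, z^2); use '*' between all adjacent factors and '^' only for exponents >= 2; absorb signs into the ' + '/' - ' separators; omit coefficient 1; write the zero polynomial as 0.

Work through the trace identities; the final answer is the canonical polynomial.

trace(a^2) = trace(a) trace(a) - trace(1) = x^2 - 2
trace(a^3) = trace(a) trace(a^2) - trace(a) = x^3 - 3*x
trace(a b a) = trace(a) trace(b a) - trace(b) = x*z - y
trace(a^3 b) = trace(a) trace(a b a) - trace(a b) = x^2*z - x*y - z
trace(a^3 b^-1) = trace(a^3) trace(b) - trace(a^3 b) = x^3*y - x^2*z - 2*x*y + z
trace(a^2 b^-2 a) = trace(a^3 b^-1) trace(b) - trace(a^3) = x^3*y^2 - x^2*y*z - x^3 - 2*x*y^2 + y*z + 3*x

x^3*y^2 - x^2*y*z - x^3 - 2*x*y^2 + y*z + 3*x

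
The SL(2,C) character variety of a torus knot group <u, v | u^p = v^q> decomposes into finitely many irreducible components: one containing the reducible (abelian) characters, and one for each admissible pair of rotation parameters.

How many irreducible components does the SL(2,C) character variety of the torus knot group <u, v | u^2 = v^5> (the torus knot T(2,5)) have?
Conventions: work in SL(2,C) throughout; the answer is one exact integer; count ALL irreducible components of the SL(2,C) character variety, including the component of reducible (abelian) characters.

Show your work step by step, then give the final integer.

In the torus knot group T(2,5), u^2 = v^5 is central, so an irreducible representation sends it to +I or -I (Schur).
On an irreducible component, tr(u) is locked at 2*cos(pi*alpha/2) for some alpha in 1..1, and tr(v) at 2*cos(pi*beta/5) for some beta in 1..4.
The two central values (-1)^alpha I and (-1)^beta I must be the same matrix, so alpha and beta share a parity.
Counting: 1 odd alphas x 2 odd betas + 0 even alphas x 2 even betas = 2 + 0 = 2.
components with irreducible characters: 2; plus the single component of reducible (abelian) characters: total 3.

3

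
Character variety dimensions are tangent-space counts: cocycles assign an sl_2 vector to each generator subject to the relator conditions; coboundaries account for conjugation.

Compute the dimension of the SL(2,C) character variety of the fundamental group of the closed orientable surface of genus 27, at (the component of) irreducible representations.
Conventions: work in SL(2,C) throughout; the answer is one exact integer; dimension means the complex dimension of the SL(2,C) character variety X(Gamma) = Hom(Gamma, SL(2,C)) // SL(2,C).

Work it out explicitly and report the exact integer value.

Gamma = pi_1(Sigma_27) = < a_1, b_1, ..., a_27, b_27 | prod [a_i, b_i] > has 2g = 54 generators and 1 relator.
A cocycle assigns one sl_2 vector per generator subject to the relator condition d_2(z) = 0: dim of the unconstrained space is 3*2g = 162.
At an irreducible rho, H^2 = coker(d_2) vanishes (Poincare duality: H^2 is dual to H^0 = invariants = 0), so d_2 is surjective onto sl_2 and dim Z^1 = 162 - 3 = 159.
dim B^1 = 3 (coboundaries, injective at irreducible rho).
Hence dim X = 159 - 3 = 156.

156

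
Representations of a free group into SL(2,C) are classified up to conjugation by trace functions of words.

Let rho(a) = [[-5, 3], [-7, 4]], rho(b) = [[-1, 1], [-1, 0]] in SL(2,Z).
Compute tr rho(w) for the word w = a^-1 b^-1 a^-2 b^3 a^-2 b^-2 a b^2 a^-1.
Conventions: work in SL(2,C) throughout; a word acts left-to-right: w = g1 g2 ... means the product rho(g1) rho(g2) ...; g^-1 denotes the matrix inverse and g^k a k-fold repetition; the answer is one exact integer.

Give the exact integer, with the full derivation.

174

rho(a^-1) = [[4, -3], [7, -5]]
... * rho(b^-1) = [[0, -1], [1, -1]]  ->  [[-3, -1], [-5, -2]]
... * rho(a^-1) = [[4, -3], [7, -5]]  ->  [[-19, 14], [-34, 25]]
... * rho(a^-1) = [[4, -3], [7, -5]]  ->  [[22, -13], [39, -23]]
... * rho(b) = [[-1, 1], [-1, 0]]  ->  [[-9, 22], [-16, 39]]
... * rho(b) = [[-1, 1], [-1, 0]]  ->  [[-13, -9], [-23, -16]]
... * rho(b) = [[-1, 1], [-1, 0]]  ->  [[22, -13], [39, -23]]
... * rho(a^-1) = [[4, -3], [7, -5]]  ->  [[-3, -1], [-5, -2]]
... * rho(a^-1) = [[4, -3], [7, -5]]  ->  [[-19, 14], [-34, 25]]
... * rho(b^-1) = [[0, -1], [1, -1]]  ->  [[14, 5], [25, 9]]
... * rho(b^-1) = [[0, -1], [1, -1]]  ->  [[5, -19], [9, -34]]
... * rho(a) = [[-5, 3], [-7, 4]]  ->  [[108, -61], [193, -109]]
... * rho(b) = [[-1, 1], [-1, 0]]  ->  [[-47, 108], [-84, 193]]
... * rho(b) = [[-1, 1], [-1, 0]]  ->  [[-61, -47], [-109, -84]]
... * rho(a^-1) = [[4, -3], [7, -5]]  ->  [[-573, 418], [-1024, 747]]
tr = -573 + 747 = 174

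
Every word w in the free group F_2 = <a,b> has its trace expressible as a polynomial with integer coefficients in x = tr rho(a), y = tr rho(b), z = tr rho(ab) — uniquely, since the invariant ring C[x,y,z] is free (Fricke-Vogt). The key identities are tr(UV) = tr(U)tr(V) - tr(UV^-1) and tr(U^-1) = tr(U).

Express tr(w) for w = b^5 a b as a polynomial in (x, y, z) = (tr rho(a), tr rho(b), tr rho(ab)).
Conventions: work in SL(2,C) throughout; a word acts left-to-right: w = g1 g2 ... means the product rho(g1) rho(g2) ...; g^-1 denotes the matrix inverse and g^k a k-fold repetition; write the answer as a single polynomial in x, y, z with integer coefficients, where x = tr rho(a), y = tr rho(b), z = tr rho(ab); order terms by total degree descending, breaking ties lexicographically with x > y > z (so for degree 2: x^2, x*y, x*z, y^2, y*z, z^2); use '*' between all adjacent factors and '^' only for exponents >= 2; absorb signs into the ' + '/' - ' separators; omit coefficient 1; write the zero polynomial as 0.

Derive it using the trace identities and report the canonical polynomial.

use: trace(b a b) = trace(b) * trace(a b) - trace(a)  (reduce the b square) = y*z - x
apply: trace(b a b^2) = trace(b) * trace(b a b) - trace(b a)  (reduce the b square) = y^2*z - x*y - z
trace(b^2 a b^2) = trace(b) * trace(b a b^2) - trace(b a b)  (reduce the b square) = y^3*z - x*y^2 - 2*y*z + x
trace(b^3 a b^2) = trace(b) * trace(b^2 a b^2) - trace(b^2 a b)  (reduce the b square) = y^4*z - x*y^3 - 3*y^2*z + 2*x*y + z
trace(b^5 a b) = trace(b) * trace(b^3 a b^2) - trace(b^3 a b)  (reduce the b square) = y^5*z - x*y^4 - 4*y^3*z + 3*x*y^2 + 3*y*z - x

y^5*z - x*y^4 - 4*y^3*z + 3*x*y^2 + 3*y*z - x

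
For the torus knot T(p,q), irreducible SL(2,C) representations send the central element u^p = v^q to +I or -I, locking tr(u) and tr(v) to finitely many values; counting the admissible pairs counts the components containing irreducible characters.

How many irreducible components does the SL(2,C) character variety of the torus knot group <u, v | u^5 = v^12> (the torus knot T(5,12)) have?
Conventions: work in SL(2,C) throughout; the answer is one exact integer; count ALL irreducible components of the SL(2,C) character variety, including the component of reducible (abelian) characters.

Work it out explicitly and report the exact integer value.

For T(5,12): irreducibility forces the central element u^5 = v^12 to one of +I, -I.
So on each irreducible component the traces are pinned: tr(u) = 2*cos(pi*alpha/5) with 1 <= alpha <= 4, tr(v) = 2*cos(pi*beta/12) with 1 <= beta <= 11.
u^5 = (-1)^alpha I and v^12 = (-1)^beta I must agree, so alpha and beta have equal parity.
count pairs: odd alpha (2 choices) x odd beta (6), plus even alpha (2) x even beta (5): 2*6 + 2*5 = 22.
That is 22 components of irreducible characters, and with the reducible (abelian) component the total is 23.

23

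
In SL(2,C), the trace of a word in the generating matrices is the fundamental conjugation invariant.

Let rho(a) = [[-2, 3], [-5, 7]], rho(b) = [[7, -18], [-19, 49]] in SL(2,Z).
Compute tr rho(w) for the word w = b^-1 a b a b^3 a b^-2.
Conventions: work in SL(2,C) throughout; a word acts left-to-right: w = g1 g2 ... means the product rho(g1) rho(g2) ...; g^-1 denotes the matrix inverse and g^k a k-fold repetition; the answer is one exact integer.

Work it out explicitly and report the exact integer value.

rho(b^-1) = [[49, 18], [19, 7]]
... * rho(a) = [[-2, 3], [-5, 7]]  ->  [[-188, 273], [-73, 106]]
... * rho(b) = [[7, -18], [-19, 49]]  ->  [[-6503, 16761], [-2525, 6508]]
... * rho(a) = [[-2, 3], [-5, 7]]  ->  [[-70799, 97818], [-27490, 37981]]
... * rho(b) = [[7, -18], [-19, 49]]  ->  [[-2354135, 6067464], [-914069, 2355889]]
... * rho(b) = [[7, -18], [-19, 49]]  ->  [[-131760761, 339680166], [-51160374, 131891803]]
... * rho(b) = [[7, -18], [-19, 49]]  ->  [[-7376248481, 19016021832], [-2864066875, 7383585079]]
... * rho(a) = [[-2, 3], [-5, 7]]  ->  [[-80327612198, 110983407381], [-31189791645, 43092894928]]
... * rho(b^-1) = [[49, 18], [19, 7]]  ->  [[-1827368257463, -669013167897], [-709534786973, -259765985114]]
... * rho(b^-1) = [[49, 18], [19, 7]]  ->  [[-102252294805730, -37575720809613], [-39702758278843, -14589988061312]]
tr = -102252294805730 + -14589988061312 = -116842282867042

-116842282867042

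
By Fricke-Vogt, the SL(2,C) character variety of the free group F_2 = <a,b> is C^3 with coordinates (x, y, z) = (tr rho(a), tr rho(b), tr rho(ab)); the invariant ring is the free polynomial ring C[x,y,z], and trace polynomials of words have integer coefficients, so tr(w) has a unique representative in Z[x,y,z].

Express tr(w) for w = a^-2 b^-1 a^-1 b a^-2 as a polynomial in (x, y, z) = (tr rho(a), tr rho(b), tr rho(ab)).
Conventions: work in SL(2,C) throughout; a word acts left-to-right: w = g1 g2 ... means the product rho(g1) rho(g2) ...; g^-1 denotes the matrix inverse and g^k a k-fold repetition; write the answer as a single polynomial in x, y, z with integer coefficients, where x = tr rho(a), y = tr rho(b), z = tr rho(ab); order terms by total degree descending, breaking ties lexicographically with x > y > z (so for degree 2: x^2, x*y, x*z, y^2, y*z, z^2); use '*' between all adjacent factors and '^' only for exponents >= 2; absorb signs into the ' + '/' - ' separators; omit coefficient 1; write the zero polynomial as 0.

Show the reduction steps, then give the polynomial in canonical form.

x^4*y*z - x^3*y^2 - x^3*z^2 - 2*x^2*y*z + x^3 + 2*x*y^2 + 2*x*z^2 - 3*x

apply: trace(a^-1) = trace(a) = x
trace(a^-2) = trace(a^-1) * trace(a) - trace(1) = x^2 - 2
trace(a^-3) = trace(a^-2) * trace(a) - trace(a^-1) = x^3 - 3*x
use: trace(a^-4) = trace(a^-3) * trace(a) - trace(a^-2) = x^4 - 4*x^2 + 2
trace(b a^-1) = trace(b) * trace(a) - trace(b a) = x*y - z
trace(b a b) = trace(b) * trace(a b) - trace(a) = y*z - x
trace(b a b a) = trace(b a) * trace(b a) - trace(1) = z^2 - 2
use: trace(b a b a^-1) = trace(b a b) * trace(a) - trace(b a b a) = x*y*z - x^2 - z^2 + 2
trace(a b a^-2 b) = trace(b a b a^-1) * trace(a) - trace(b a b) = x^2*y*z - x^3 - x*z^2 - y*z + 3*x
trace(a^-2 b^-1 a b) = trace(a b a^-2) * trace(b) - trace(a b a^-2 b) = -x^2*y*z + x^3 + x*y^2 + x*z^2 - 3*x
use: trace(a b a) = trace(a) * trace(b a) - trace(b) = x*z - y
trace(b^-1 a b a) = trace(a b a) * trace(b) - trace(a b a b) = x*y*z - y^2 - z^2 + 2
trace(a^-1 b^-1 a b) = trace(b^-1 a b) * trace(a) - trace(b^-1 a b a) = -x*y*z + x^2 + y^2 + z^2 - 2
trace(b^-1 a b a^-3) = trace(a^-2 b^-1 a b) * trace(a) - trace(a^-2 b^-1 a b a) = -x^3*y*z + x^4 + x^2*y^2 + x^2*z^2 + x*y*z - 4*x^2 - y^2 - z^2 + 2
use: trace(b a^-4 b^-1 a) = trace(b^-1 a b a^-3) * trace(a) - trace(b^-1 a b a^-2) = -x^4*y*z + x^5 + x^3*y^2 + x^3*z^2 + 2*x^2*y*z - 5*x^3 - 2*x*y^2 - 2*x*z^2 + 5*x
use: trace(a^-2 b^-1 a^-1 b a^-2) = trace(b a^-4 b^-1) * trace(a) - trace(b a^-4 b^-1 a) = x^4*y*z - x^3*y^2 - x^3*z^2 - 2*x^2*y*z + x^3 + 2*x*y^2 + 2*x*z^2 - 3*x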